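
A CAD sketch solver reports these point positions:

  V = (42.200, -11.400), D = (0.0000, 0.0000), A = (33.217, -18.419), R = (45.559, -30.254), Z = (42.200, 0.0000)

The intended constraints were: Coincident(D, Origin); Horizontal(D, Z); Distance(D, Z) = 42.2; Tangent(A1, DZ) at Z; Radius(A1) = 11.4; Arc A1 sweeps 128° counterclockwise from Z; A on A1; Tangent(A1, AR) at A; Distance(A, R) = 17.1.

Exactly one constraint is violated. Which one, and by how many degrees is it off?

Tangent(A1, AR) at A — off by 8.20°.

D = (0.00, 0.00) ✓; D.y = 0.00, Z.y = 0.00 ✓; |DZ| = 42.20 ✓; ∠(VZ, ZD) = 90.00° ✓; |VZ| = 11.40 ✓; bearing(V→A) − bearing(V→Z) = 128.0° ✓; |VA| = 11.40 ✓; ∠(VA, AR) = 81.80° ✗; |AR| = 17.10 ✓.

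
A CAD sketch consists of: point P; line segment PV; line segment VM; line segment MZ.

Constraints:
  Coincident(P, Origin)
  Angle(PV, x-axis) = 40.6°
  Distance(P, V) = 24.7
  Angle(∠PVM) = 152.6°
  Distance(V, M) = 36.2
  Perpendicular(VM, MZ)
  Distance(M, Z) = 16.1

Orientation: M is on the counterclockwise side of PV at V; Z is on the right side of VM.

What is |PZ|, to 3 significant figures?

64.3

P is at the origin; PV runs at 40.6° with length 24.7, so V = 24.7·(cos 40.6°, sin 40.6°) = (18.8, 16.1). ∠PVM = 152.6°, so VM runs at 40.6° + (180° − 152.6°) = 68.0° from the x-axis; with |VM| = 36.2, M = V + 36.2·(cos 68.0°, sin 68.0°) = (32.3, 49.6). VM ⟂ MZ; with |MZ| = 16.1 on the right of VM, Z = M + 16.1·(0.927, -0.375) = (47.2, 43.6). Then |PZ| = |Z − P| = 64.3.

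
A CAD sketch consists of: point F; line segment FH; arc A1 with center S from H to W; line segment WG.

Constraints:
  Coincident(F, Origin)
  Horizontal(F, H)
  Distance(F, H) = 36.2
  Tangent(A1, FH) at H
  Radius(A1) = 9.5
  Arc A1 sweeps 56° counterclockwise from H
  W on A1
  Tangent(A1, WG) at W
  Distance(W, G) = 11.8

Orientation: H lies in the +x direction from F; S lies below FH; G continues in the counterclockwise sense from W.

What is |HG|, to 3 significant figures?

20.1

On A1, H sits at bearing 90° from S; a 56° counterclockwise sweep puts W at bearing 146°, so W = S + 9.5·(cos 146°, sin 146°) = (28.3, -4.19). A1 meets WG tangentially, so SW is at right angles to WG, so WG runs along (−sin 146°, cos 146°); with |WG| = 11.8, G = (21.7, -14.0). Then |HG| = |G − H| = 20.1.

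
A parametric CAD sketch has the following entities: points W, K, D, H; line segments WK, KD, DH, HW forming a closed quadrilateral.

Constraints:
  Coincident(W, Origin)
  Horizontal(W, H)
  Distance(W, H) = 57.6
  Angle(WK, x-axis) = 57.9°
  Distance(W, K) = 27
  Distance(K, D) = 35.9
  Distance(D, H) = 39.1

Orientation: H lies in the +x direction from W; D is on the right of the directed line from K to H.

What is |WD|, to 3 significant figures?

24.0

Checks: |WH| = 57.60 ✓; |WK| = 27.00 ✓; |KD| = 35.90 ✓; |DH| = 39.10 ✓.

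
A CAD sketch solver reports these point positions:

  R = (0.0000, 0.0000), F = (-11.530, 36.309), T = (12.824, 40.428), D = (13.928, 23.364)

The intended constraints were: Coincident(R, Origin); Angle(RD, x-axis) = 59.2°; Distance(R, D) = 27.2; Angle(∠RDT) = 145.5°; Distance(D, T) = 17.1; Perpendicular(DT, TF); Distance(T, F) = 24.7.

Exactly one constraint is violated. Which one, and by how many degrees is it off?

Perpendicular(DT, TF) — off by 5.90°.

R = (0.00, 0.00) ✓; RD at 59.20° ✓; |RD| = 27.20 ✓; ∠RDT = 145.5° ✓; |DT| = 17.10 ✓; ∠(DT, TF) = 95.90° ✗; |TF| = 24.70 ✓.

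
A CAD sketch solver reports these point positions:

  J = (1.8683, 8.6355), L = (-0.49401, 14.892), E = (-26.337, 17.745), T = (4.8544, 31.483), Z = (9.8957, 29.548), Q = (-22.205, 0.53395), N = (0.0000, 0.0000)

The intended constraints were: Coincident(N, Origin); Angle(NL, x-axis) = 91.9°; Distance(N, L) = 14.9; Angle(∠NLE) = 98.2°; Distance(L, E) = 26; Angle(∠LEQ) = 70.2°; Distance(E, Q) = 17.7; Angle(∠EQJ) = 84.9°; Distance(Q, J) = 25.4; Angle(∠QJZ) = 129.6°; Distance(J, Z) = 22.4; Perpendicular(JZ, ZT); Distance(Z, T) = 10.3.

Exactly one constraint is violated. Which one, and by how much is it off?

Distance(Z, T) = 10.3 — off by 4.90.

N = (0.00, 0.00) ✓; NL at 91.90° ✓; |NL| = 14.90 ✓; ∠NLE = 98.20° ✓; |LE| = 26.00 ✓; ∠LEQ = 70.20° ✓; |EQ| = 17.70 ✓; ∠EQJ = 84.90° ✓; |QJ| = 25.40 ✓; ∠QJZ = 129.6° ✓; |JZ| = 22.40 ✓; ∠(JZ, ZT) = 90.00° ✓; |ZT| = 5.400 ✗.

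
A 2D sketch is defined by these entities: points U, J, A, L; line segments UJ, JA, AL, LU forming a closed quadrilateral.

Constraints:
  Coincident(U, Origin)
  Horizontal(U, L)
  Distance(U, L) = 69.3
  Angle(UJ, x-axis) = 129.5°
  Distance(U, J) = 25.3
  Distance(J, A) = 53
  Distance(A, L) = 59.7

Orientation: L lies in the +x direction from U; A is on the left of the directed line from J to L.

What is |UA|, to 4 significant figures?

54.39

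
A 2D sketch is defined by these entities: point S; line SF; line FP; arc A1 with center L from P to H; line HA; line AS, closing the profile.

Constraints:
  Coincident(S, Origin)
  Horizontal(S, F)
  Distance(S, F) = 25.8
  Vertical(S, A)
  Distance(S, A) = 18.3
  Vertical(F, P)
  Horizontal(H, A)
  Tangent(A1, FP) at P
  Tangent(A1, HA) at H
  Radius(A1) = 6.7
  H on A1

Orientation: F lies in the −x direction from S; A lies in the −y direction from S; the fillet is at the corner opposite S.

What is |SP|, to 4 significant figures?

28.29

S is at the origin; SF is horizontal with |SF| = 25.8 and F on the −x side, so F = (-25.80, 0.000). S and A share the same x with |SA| = 18.3 and A on the −y side, so A = (0.000, -18.30). The virtual corner opposite S is at (-25.80, -18.30). Since A1 is tangent to FP there, LP ⟂ FP and the tangent condition forces LH to be normal to HA, with radius 6.7, so the center L sits 6.7 in from both sides at L = (-19.10, -11.60). That places the tangent points at P = (-25.80, -11.60) on FP and H = (-19.10, -18.30) on HA. Then |SP| = |P − S| = 28.29.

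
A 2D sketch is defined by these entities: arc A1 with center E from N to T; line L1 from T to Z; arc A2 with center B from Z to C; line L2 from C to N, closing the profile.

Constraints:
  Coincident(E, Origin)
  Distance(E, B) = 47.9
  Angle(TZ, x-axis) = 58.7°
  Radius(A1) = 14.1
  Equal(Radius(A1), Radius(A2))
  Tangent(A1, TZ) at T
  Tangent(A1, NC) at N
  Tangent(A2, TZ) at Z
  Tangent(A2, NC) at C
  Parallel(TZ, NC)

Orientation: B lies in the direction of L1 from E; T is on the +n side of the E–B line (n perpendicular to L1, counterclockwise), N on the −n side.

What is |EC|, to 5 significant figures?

49.932

The slot axis is L1's direction at 58.7°, so u = (cos 58.7°, sin 58.7°) = (0.51952, 0.85446) and n = (−sin 58.7°, cos 58.7°) = (-0.85446, 0.51952). E is at the origin and B lies 47.9 along u from E, so B = 47.9·u = (24.885, 40.929). Tangency of A1 to both parallel lines with radius 14.1 puts T and N at E ± 14.1·n: T = (-12.048, 7.3252), N = (12.048, -7.3252). Equal radii place Z and C the same way about B: Z = B + 14.1·n = (12.837, 48.254), C = B − 14.1·n = (36.933, 33.603). Then |EC| = |C − E| = 49.932.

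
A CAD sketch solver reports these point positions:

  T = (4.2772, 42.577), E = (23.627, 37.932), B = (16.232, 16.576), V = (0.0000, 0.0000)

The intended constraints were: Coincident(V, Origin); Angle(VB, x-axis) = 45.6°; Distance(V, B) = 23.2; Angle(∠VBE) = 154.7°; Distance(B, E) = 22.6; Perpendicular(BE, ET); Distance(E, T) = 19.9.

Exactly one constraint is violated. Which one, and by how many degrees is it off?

Perpendicular(BE, ET) — off by 5.60°.

V = (0.00, 0.00) ✓; VB at 45.60° ✓; |VB| = 23.20 ✓; ∠VBE = 154.7° ✓; |BE| = 22.60 ✓; ∠(BE, ET) = 95.60° ✗; |ET| = 19.90 ✓.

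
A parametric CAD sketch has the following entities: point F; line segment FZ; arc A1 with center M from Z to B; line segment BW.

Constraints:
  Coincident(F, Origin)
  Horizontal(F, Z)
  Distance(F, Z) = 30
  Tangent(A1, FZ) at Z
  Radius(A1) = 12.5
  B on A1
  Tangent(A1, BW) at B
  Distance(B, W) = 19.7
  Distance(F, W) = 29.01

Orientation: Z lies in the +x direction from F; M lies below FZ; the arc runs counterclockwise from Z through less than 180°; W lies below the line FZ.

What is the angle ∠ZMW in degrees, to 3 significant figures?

127°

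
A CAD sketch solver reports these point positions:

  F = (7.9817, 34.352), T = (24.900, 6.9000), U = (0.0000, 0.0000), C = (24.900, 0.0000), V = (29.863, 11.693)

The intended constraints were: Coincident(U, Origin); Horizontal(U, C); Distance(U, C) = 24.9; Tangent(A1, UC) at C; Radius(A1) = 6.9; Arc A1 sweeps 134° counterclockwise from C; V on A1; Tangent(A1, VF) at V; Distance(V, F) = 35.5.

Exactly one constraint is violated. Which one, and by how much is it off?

Distance(V, F) = 35.5 — off by 4.00.

U = (0.00, 0.00) ✓; U.y = 0.00, C.y = 0.00 ✓; |UC| = 24.90 ✓; ∠(TC, CU) = 90.00° ✓; |TC| = 6.900 ✓; bearing(T→V) − bearing(T→C) = 134.0° ✓; |TV| = 6.900 ✓; ∠(TV, VF) = 90.00° ✓; |VF| = 31.50 ✗.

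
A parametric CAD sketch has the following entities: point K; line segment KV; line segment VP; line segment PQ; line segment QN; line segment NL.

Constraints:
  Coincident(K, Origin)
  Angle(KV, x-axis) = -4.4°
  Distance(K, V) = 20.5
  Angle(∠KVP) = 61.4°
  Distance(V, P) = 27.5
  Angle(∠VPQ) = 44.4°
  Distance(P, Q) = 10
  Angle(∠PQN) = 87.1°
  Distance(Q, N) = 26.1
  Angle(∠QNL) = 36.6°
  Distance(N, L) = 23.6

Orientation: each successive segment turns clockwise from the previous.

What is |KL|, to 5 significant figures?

30.441

K is at the origin; KV runs at -4.4° with length 20.5, so V = (20.440, -1.5727). ∠KVP = 61.4° gives VP at -123.00° from the x-axis; with |VP| = 27.5, P = (5.4620, -24.636). ∠VPQ = 44.4° gives PQ at 101.40° from the x-axis; with |PQ| = 10.0, Q = (3.4854, -14.833). ∠PQN = 87.1° gives QN at 8.5000° from the x-axis; with |QN| = 26.1, N = (29.299, -10.976). ∠QNL = 36.6° gives NL at -134.90° from the x-axis; with |NL| = 23.6, L = (12.640, -27.692). Then |KL| = |L − K| = 30.441.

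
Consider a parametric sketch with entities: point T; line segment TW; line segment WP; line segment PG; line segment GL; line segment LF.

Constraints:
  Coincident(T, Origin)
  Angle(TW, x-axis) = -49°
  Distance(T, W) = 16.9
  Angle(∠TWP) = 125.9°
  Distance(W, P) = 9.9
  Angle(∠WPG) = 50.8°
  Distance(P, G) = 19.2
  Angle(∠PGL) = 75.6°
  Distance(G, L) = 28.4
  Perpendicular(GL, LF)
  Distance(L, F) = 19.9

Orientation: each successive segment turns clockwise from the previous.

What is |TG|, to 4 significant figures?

7.766

T is at the origin; TW runs at -49.0° with length 16.9, so W = (11.09, -12.75). ∠TWP = 125.9° gives WP at -103.1° from the x-axis; with |WP| = 9.9, P = (8.844, -22.40). ∠WPG = 50.8° gives PG at 127.7° from the x-axis; with |PG| = 19.2, G = (-2.898, -7.205). Then |TG| = |G − T| = 7.766.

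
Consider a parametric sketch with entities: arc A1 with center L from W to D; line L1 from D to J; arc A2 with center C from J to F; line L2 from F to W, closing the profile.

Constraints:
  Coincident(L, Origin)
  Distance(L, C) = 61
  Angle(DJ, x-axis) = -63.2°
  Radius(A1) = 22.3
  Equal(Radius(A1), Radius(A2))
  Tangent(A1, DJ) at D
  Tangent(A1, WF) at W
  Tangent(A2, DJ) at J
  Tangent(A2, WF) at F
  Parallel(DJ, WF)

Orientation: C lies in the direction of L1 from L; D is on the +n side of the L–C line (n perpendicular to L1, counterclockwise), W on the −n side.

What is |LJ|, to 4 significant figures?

64.95

The slot axis is L1's direction at -63.2°, so u = (cos -63.2°, sin -63.2°) = (0.4509, -0.8926) and n = (−sin -63.2°, cos -63.2°) = (0.8926, 0.4509). L is at the origin and C lies 61.0 along u from L, so C = 61.0·u = (27.50, -54.45). Tangency of A1 to both parallel lines with radius 22.3 puts D and W at L ± 22.3·n: D = (19.90, 10.05), W = (-19.90, -10.05). Equal radii place J and F the same way about C: J = C + 22.3·n = (47.41, -44.39), F = C − 22.3·n = (7.599, -64.50). Then |LJ| = |J − L| = 64.95.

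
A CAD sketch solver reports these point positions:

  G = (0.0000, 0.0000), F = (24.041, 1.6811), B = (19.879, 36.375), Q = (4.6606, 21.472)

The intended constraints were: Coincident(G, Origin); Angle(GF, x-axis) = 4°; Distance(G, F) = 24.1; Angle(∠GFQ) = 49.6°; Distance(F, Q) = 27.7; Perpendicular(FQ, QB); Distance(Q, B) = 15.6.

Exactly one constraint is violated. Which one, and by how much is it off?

Distance(Q, B) = 15.6 — off by 5.70.

G = (0.00, 0.00) ✓; GF at 4.000° ✓; |GF| = 24.10 ✓; ∠GFQ = 49.60° ✓; |FQ| = 27.70 ✓; ∠(FQ, QB) = 90.00° ✓; |QB| = 21.30 ✗.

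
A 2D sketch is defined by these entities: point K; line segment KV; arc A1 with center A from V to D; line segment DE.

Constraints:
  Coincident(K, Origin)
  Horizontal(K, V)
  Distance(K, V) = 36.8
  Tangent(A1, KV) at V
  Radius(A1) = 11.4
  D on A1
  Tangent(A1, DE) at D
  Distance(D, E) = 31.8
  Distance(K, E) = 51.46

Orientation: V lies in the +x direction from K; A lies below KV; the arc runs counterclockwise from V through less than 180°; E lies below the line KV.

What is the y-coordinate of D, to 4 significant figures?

-12.00

Checks: |KV| = 36.80 ✓; |AD| = 11.40 ✓; ∠(AD, DE) = 90.00° ✓; |DE| = 31.80 ✓; |KE| = 51.46 ✓.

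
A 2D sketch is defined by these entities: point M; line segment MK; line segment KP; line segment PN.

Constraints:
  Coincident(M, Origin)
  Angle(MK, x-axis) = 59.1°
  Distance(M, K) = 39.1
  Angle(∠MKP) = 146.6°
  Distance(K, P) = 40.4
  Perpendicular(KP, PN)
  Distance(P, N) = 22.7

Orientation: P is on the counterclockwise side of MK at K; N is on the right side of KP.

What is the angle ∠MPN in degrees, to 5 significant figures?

106.42°

M is at the origin; MK runs at 59.1° with length 39.1, so K = 39.1·(cos 59.1°, sin 59.1°) = (20.079, 33.550). ∠MKP = 146.6°, so KP runs at 59.1° + (180° − 146.6°) = 92.500° from the x-axis; with |KP| = 40.4, P = K + 40.4·(cos 92.500°, sin 92.500°) = (18.317, 73.912). The perpendicularity gives PN at right angles to KP; with |PN| = 22.7 on the right of KP, N = P + 22.7·(0.99905, 0.043619) = (40.996, 74.902). Then cos ∠MPN = PM·PN / (|PM||PN|), giving 106.42°.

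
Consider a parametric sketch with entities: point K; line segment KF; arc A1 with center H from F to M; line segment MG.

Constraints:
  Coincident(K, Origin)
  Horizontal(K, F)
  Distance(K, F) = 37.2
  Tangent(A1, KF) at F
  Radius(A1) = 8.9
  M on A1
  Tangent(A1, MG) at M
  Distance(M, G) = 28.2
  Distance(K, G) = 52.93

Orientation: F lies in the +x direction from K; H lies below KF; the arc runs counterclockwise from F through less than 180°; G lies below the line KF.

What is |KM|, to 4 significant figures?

30.80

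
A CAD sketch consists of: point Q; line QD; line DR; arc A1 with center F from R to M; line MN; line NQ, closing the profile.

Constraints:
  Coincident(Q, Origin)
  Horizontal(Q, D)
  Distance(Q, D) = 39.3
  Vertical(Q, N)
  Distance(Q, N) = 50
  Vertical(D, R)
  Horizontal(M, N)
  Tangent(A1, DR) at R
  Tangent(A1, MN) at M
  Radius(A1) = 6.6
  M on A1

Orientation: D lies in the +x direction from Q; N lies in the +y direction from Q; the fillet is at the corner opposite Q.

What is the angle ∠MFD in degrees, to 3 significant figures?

171°

Q is at the origin; Q and D share the same y with |QD| = 39.3 and D on the +x side, so D = (39.3, 0.00). QN is vertical with |QN| = 50.0 and N on the +y side, so N = (0.00, 50.0). The virtual corner opposite Q is at (39.3, 50.0). A1 meets DR tangentially, so FR is at right angles to DR and the tangent condition forces FM to be normal to MN, with radius 6.6, so the center F sits 6.6 in from both sides at F = (32.7, 43.4). That places the tangent points at R = (39.3, 43.4) on DR and M = (32.7, 50.0) on MN. Then cos ∠MFD = FM·FD / (|FM||FD|), giving 171°.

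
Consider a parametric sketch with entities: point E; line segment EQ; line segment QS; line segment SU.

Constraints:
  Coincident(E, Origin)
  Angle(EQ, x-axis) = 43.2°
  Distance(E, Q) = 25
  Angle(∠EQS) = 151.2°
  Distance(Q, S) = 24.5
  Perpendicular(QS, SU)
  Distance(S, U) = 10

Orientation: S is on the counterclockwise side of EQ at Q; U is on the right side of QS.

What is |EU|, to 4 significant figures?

51.38

E is at the origin; EQ runs at 43.2° with length 25.0, so Q = 25.0·(cos 43.2°, sin 43.2°) = (18.22, 17.11). ∠EQS = 151.2°, so QS runs at 43.2° + (180° − 151.2°) = 72.00° from the x-axis; with |QS| = 24.5, S = Q + 24.5·(cos 72.00°, sin 72.00°) = (25.80, 40.41). The perpendicularity gives SU at right angles to QS; with |SU| = 10.0 on the right of QS, U = S + 10.0·(0.9511, -0.3090) = (35.31, 37.32). Then |EU| = |U − E| = 51.38.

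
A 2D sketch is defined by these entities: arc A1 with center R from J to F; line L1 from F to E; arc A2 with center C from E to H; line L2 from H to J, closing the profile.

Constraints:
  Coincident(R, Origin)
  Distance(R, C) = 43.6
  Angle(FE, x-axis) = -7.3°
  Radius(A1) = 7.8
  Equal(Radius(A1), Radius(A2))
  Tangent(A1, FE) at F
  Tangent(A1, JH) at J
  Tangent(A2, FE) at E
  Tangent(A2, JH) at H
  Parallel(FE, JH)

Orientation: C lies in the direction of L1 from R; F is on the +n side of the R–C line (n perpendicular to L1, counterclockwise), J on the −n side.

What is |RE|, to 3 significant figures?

44.3

Tangency of A1 to both parallel lines with radius 7.8 puts F and J at R ± 7.8·n: F = (0.991, 7.74), J = (-0.991, -7.74). Equal radii place E and H the same way about C: E = C + 7.8·n = (44.2, 2.20), H = C − 7.8·n = (42.3, -13.3). Then |RE| = |E − R| = 44.3.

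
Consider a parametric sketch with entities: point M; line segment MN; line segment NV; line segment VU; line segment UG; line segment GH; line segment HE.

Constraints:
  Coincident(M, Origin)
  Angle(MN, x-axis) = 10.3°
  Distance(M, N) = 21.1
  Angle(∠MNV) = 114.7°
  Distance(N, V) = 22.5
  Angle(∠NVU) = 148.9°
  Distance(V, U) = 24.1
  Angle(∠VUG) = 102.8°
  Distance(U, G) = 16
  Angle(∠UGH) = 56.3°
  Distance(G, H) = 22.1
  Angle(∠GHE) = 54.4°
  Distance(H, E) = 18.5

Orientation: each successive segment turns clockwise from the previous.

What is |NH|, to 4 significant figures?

26.55

M is at the origin; MN runs at 10.3° with length 21.1, so N = (20.76, 3.773). ∠MNV = 114.7° gives NV at -55.00° from the x-axis; with |NV| = 22.5, V = (33.67, -14.66). ∠NVU = 148.9° gives VU at -86.10° from the x-axis; with |VU| = 24.1, U = (35.30, -38.70). ∠VUG = 102.8° gives UG at -163.3° from the x-axis; with |UG| = 16.0, G = (19.98, -43.30). ∠UGH = 56.3° gives GH at 73.00° from the x-axis; with |GH| = 22.1, H = (26.44, -22.17). Then |NH| = |H − N| = 26.55.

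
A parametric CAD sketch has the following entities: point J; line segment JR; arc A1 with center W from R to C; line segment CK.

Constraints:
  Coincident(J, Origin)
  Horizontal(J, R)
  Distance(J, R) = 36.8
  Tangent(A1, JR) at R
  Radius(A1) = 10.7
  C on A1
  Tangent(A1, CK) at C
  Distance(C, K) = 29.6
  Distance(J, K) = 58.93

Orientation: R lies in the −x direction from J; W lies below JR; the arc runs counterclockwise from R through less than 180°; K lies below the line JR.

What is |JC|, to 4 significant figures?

48.99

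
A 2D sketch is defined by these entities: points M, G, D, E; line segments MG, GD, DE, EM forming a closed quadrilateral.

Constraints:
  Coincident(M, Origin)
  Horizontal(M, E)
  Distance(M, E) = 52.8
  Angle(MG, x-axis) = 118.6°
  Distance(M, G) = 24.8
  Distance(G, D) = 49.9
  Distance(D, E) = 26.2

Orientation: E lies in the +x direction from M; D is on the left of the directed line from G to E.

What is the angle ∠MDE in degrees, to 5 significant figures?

94.679°

Checks: |ME| = 52.80 ✓; |MG| = 24.80 ✓; |GD| = 49.90 ✓; |DE| = 26.20 ✓.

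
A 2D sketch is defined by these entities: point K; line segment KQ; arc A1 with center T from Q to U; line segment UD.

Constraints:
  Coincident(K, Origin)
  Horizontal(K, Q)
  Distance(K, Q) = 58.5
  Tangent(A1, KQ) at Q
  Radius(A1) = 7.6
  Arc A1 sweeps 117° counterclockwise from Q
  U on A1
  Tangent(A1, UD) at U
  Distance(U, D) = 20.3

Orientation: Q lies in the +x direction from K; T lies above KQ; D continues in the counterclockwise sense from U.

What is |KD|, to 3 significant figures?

63.2

K is at the origin; KQ is horizontal with |KQ| = 58.5 and Q on the +x side, so Q = (58.5, 0.00). A1 meets KQ tangentially, so TQ is at right angles to KQ, so T = Q + (0, 7.6) = (58.5, 7.60). On A1, Q sits at bearing -90° from T; a 117° counterclockwise sweep puts U at bearing 27°, so U = T + 7.6·(cos 27°, sin 27°) = (65.3, 11.1). Since A1 is tangent to UD there, TU ⟂ UD, so UD runs along (−sin 27°, cos 27°); with |UD| = 20.3, D = (56.1, 29.1). Then |KD| = |D − K| = 63.2.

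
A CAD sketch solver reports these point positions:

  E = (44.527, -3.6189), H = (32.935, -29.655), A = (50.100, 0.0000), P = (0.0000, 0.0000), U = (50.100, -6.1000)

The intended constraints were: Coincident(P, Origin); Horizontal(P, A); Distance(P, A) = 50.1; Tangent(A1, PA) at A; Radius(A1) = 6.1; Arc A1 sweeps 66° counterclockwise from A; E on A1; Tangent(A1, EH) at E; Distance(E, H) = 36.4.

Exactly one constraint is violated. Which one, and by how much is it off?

Distance(E, H) = 36.4 — off by 7.90.

P = (0.00, 0.00) ✓; P.y = 0.00, A.y = 0.00 ✓; |PA| = 50.10 ✓; ∠(UA, AP) = 90.00° ✓; |UA| = 6.100 ✓; bearing(U→E) − bearing(U→A) = 66.00° ✓; |UE| = 6.100 ✓; ∠(UE, EH) = 90.00° ✓; |EH| = 28.50 ✗.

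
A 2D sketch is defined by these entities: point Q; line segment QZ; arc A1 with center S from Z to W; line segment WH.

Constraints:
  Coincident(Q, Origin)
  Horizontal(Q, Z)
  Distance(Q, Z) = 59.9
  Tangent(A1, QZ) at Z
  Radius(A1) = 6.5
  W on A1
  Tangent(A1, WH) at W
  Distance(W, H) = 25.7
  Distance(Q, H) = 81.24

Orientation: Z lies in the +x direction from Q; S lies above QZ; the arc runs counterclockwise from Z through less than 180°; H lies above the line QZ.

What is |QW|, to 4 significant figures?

65.91

Q is at the origin; QZ is horizontal with |QZ| = 59.9 and Z on the +x side, so Z = (59.90, 0.000). The tangent condition forces SZ to be normal to QZ, so S = Z + (0, 6.5) = (59.90, 6.500). Since SW ⟂ WH (tangency), |SH| = √(6.5² + 25.7²) = 26.51 regardless of where W sits on A1. So H lies on both circle(Q, 81.24) and circle(S, 26.51); the above-QZ intersection is H = (76.59, 27.10). W is the foot of the tangent from H: W = (65.80, 3.772).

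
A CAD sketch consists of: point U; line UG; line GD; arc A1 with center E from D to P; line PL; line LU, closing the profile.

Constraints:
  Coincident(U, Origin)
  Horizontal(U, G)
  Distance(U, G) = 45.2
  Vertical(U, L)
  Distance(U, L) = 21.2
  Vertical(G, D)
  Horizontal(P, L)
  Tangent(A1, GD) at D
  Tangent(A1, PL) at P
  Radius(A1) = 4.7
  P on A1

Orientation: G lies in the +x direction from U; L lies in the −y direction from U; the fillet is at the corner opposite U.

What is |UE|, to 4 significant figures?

43.73

U is at the origin; UG is horizontal with |UG| = 45.2 and G on the +x side, so G = (45.20, 0.000). U and L share the same x with |UL| = 21.2 and L on the −y side, so L = (0.000, -21.20). The virtual corner opposite U is at (45.20, -21.20). Tangency of A1 to GD means the radius ED is perpendicular to GD and A1 meets PL tangentially, so EP is at right angles to PL, with radius 4.7, so the center E sits 4.7 in from both sides at E = (40.50, -16.50). Then |UE| = |E − U| = 43.73.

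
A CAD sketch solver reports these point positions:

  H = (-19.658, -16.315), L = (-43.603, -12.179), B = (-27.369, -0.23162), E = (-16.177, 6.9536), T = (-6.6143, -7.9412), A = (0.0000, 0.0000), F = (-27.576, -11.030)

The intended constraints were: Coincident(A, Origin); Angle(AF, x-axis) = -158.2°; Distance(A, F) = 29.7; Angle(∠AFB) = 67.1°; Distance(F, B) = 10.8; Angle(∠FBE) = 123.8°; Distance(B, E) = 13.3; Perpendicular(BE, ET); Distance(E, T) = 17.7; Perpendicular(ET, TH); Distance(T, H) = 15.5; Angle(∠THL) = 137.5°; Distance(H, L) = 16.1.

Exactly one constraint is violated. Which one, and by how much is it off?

Distance(H, L) = 16.1 — off by 8.20.

A = (0.00, 0.00) ✓; AF at -158.2° ✓; |AF| = 29.70 ✓; ∠AFB = 67.10° ✓; |FB| = 10.80 ✓; ∠FBE = 123.8° ✓; |BE| = 13.30 ✓; ∠(BE, ET) = 90.00° ✓; |ET| = 17.70 ✓; ∠(ET, TH) = 90.00° ✓; |TH| = 15.50 ✓; ∠THL = 137.5° ✓; |HL| = 24.30 ✗.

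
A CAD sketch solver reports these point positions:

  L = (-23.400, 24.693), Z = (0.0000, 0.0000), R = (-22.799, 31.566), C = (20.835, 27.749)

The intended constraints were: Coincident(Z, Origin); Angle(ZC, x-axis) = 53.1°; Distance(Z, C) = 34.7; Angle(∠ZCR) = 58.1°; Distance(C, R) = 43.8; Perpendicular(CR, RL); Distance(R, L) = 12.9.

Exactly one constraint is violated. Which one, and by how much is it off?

Distance(R, L) = 12.9 — off by 6.00.

Z = (0.00, 0.00) ✓; ZC at 53.10° ✓; |ZC| = 34.70 ✓; ∠ZCR = 58.10° ✓; |CR| = 43.80 ✓; ∠(CR, RL) = 90.00° ✓; |RL| = 6.899 ✗.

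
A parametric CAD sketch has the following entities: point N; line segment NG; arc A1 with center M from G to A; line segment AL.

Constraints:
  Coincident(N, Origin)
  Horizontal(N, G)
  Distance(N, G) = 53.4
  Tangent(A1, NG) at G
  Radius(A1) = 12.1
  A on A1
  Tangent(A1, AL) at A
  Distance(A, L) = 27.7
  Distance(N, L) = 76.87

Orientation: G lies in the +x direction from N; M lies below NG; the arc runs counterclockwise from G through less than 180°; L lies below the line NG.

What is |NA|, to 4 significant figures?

49.96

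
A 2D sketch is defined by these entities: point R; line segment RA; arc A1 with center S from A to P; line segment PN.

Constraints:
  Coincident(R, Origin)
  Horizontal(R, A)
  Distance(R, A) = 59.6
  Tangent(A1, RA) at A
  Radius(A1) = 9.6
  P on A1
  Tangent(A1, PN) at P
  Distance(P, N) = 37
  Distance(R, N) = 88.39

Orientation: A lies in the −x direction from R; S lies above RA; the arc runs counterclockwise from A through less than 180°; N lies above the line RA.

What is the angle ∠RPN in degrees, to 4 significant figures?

148.2°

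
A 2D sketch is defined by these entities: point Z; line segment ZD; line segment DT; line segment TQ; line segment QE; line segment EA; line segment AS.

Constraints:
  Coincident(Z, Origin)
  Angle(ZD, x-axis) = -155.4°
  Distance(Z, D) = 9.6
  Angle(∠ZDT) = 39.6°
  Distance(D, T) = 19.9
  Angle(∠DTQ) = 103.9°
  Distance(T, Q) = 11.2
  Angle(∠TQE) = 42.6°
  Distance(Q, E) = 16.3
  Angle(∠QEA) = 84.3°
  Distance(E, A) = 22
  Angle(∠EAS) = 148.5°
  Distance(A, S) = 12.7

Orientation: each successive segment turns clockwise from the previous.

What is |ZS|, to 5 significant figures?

37.491

Z is at the origin; ZD runs at -155.4° with length 9.6, so D = (-8.7287, -3.9963). ∠ZDT = 39.6° gives DT at 64.200° from the x-axis; with |DT| = 19.9, T = (-0.067568, 13.920). ∠DTQ = 103.9° gives TQ at -11.900° from the x-axis; with |TQ| = 11.2, Q = (10.892, 11.611). ∠TQE = 42.6° gives QE at -149.30° from the x-axis; with |QE| = 16.3, E = (-3.1239, 3.2887). ∠QEA = 84.3° gives EA at 115.00° from the x-axis; with |EA| = 22.0, A = (-12.421, 23.227). ∠EAS = 148.5° gives AS at 83.500° from the x-axis; with |AS| = 12.7, S = (-10.984, 35.846). Then |ZS| = |S − Z| = 37.491.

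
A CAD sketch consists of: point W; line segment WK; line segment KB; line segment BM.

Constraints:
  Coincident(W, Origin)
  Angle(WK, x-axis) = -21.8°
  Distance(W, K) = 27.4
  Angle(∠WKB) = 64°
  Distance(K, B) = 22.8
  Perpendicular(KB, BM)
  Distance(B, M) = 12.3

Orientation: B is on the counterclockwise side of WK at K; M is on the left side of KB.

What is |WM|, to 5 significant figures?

16.381

∠WKB = 64.0°, so KB runs at -21.8° + (180° − 64.0°) = 94.200° from the x-axis; with |KB| = 22.8, B = K + 22.8·(cos 94.200°, sin 94.200°) = (23.771, 12.563). KB ⟂ BM; with |BM| = 12.3 on the left of KB, M = B + 12.3·(-0.99731, -0.073238) = (11.504, 11.662). Then |WM| = |M − W| = 16.381.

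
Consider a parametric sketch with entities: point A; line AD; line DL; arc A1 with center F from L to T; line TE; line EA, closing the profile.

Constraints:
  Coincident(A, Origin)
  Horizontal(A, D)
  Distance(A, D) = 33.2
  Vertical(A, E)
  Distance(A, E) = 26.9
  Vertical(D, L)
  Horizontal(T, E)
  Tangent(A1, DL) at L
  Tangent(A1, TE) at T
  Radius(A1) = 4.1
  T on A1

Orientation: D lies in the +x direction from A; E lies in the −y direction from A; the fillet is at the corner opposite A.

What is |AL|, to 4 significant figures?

40.28

A is at the origin; A and D share the same y with |AD| = 33.2 and D on the +x side, so D = (33.20, 0.000). AE is vertical with |AE| = 26.9 and E on the −y side, so E = (0.000, -26.90). The virtual corner opposite A is at (33.20, -26.90). Since A1 is tangent to DL there, FL ⟂ DL and A1 meets TE tangentially, so FT is at right angles to TE, with radius 4.1, so the center F sits 4.1 in from both sides at F = (29.10, -22.80). That places the tangent points at L = (33.20, -22.80) on DL and T = (29.10, -26.90) on TE. Then |AL| = |L − A| = 40.28.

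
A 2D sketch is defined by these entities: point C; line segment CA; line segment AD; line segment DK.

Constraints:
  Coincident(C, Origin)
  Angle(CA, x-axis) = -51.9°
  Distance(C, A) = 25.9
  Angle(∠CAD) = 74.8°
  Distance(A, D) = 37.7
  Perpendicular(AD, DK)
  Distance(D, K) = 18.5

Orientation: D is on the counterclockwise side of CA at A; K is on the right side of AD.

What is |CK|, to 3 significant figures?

53.4

C is at the origin; CA runs at -51.9° with length 25.9, so A = 25.9·(cos -51.9°, sin -51.9°) = (16.0, -20.4). ∠CAD = 74.8°, so AD runs at -51.9° + (180° − 74.8°) = 53.3° from the x-axis; with |AD| = 37.7, D = A + 37.7·(cos 53.3°, sin 53.3°) = (38.5, 9.85). The perpendicularity gives DK at right angles to AD; with |DK| = 18.5 on the right of AD, K = D + 18.5·(0.802, -0.598) = (53.3, -1.21). Then |CK| = |K − C| = 53.4.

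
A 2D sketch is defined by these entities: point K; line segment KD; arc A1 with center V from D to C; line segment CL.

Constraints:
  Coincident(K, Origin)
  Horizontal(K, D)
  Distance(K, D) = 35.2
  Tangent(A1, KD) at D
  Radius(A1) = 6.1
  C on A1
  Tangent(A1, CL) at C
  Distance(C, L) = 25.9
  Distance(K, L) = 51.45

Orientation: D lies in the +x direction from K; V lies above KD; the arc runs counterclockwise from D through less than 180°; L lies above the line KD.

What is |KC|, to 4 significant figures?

41.78

Checks: K = (0.00, 0.00) ✓; |VC| = 6.100 ✓; ∠(VC, CL) = 90.00° ✓; |CL| = 25.90 ✓; |KL| = 51.45 ✓.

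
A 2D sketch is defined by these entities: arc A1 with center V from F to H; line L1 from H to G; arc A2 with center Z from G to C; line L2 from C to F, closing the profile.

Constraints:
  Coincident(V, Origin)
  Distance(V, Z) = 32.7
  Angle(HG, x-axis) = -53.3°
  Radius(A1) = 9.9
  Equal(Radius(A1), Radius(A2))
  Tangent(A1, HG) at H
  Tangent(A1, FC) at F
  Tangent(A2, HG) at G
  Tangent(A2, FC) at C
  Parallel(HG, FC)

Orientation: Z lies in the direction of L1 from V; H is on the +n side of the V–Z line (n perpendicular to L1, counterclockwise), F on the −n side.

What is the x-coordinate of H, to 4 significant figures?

7.938

The slot axis is L1's direction at -53.3°, so u = (cos -53.3°, sin -53.3°) = (0.5976, -0.8018) and n = (−sin -53.3°, cos -53.3°) = (0.8018, 0.5976). V is at the origin and Z lies 32.7 along u from V, so Z = 32.7·u = (19.54, -26.22). Tangency of A1 to both parallel lines with radius 9.9 puts H and F at V ± 9.9·n: H = (7.938, 5.916), F = (-7.938, -5.916). So H.x = 7.938.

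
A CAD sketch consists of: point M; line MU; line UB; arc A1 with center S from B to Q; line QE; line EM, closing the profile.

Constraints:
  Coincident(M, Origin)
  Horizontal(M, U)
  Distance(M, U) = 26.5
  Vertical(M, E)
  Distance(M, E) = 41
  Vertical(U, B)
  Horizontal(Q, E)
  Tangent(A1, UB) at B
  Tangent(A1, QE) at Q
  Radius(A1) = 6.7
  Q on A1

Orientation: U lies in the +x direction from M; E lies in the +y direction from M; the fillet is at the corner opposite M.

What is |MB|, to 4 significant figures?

43.34

M is at the origin; MU is horizontal with |MU| = 26.5 and U on the +x side, so U = (26.50, 0.000). ME is vertical with |ME| = 41.0 and E on the +y side, so E = (0.000, 41.00). The virtual corner opposite M is at (26.50, 41.00). A1 meets UB tangentially, so SB is at right angles to UB and A1 meets QE tangentially, so SQ is at right angles to QE, with radius 6.7, so the center S sits 6.7 in from both sides at S = (19.80, 34.30). That places the tangent points at B = (26.50, 34.30) on UB and Q = (19.80, 41.00) on QE. Then |MB| = |B − M| = 43.34.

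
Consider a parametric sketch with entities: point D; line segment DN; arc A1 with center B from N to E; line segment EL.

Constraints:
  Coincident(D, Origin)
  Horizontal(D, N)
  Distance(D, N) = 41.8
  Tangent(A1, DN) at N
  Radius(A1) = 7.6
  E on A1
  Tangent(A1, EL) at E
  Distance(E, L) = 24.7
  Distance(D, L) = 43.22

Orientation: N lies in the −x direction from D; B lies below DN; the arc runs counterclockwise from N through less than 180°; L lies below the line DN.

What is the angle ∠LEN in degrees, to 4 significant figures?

113.3°

Checks: |BE| = 7.600 ✓; ∠(BE, EL) = 90.00° ✓; |EL| = 24.70 ✓; |DL| = 43.22 ✓.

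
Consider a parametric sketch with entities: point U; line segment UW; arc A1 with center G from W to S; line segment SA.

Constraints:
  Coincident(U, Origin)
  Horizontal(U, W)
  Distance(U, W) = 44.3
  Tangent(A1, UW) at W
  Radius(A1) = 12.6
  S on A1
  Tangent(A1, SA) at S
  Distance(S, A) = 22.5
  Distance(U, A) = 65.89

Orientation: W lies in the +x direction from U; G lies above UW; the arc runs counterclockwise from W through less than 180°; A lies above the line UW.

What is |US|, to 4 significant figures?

58.45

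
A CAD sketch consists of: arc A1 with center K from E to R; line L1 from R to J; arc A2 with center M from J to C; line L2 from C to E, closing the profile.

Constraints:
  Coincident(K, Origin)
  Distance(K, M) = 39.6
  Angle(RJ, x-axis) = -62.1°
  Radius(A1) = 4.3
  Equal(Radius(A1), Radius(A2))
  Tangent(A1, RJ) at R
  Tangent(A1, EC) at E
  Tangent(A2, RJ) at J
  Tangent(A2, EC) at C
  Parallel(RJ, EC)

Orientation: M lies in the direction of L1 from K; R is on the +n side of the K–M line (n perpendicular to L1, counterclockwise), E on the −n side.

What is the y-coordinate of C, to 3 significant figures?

-37.0

The slot axis is L1's direction at -62.1°, so u = (cos -62.1°, sin -62.1°) = (0.468, -0.884) and n = (−sin -62.1°, cos -62.1°) = (0.884, 0.468). K is at the origin and M lies 39.6 along u from K, so M = 39.6·u = (18.5, -35.0). Tangency of A1 to both parallel lines with radius 4.3 puts R and E at K ± 4.3·n: R = (3.80, 2.01), E = (-3.80, -2.01). Equal radii place J and C the same way about M: J = M + 4.3·n = (22.3, -33.0), C = M − 4.3·n = (14.7, -37.0). So C.y = -37.0.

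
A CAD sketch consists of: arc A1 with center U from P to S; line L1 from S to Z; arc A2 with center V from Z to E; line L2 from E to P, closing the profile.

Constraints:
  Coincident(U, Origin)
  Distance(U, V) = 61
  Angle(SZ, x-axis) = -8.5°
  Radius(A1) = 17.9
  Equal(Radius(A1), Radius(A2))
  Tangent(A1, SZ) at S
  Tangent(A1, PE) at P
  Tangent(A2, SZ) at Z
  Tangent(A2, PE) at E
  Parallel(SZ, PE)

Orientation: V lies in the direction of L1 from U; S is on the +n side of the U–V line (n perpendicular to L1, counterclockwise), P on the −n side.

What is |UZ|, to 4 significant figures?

63.57

The slot axis is L1's direction at -8.5°, so u = (cos -8.5°, sin -8.5°) = (0.9890, -0.1478) and n = (−sin -8.5°, cos -8.5°) = (0.1478, 0.9890). U is at the origin and V lies 61.0 along u from U, so V = 61.0·u = (60.33, -9.016). Tangency of A1 to both parallel lines with radius 17.9 puts S and P at U ± 17.9·n: S = (2.646, 17.70), P = (-2.646, -17.70). Equal radii place Z and E the same way about V: Z = V + 17.9·n = (62.98, 8.687), E = V − 17.9·n = (57.68, -26.72). Then |UZ| = |Z − U| = 63.57.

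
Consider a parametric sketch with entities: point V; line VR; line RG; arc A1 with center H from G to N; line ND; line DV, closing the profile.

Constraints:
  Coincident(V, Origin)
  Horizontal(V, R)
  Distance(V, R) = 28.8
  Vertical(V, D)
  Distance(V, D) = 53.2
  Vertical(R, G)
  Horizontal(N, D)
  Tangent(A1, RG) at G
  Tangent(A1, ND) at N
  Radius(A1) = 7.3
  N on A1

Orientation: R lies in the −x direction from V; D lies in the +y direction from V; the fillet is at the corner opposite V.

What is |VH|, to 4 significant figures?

50.69

V is at the origin; V and R share the same y with |VR| = 28.8 and R on the −x side, so R = (-28.80, 0.000). VD is vertical with |VD| = 53.2 and D on the +y side, so D = (0.000, 53.20). The virtual corner opposite V is at (-28.80, 53.20). Tangency of A1 to RG means the radius HG is perpendicular to RG and since A1 is tangent to ND there, HN ⟂ ND, with radius 7.3, so the center H sits 7.3 in from both sides at H = (-21.50, 45.90). Then |VH| = |H − V| = 50.69.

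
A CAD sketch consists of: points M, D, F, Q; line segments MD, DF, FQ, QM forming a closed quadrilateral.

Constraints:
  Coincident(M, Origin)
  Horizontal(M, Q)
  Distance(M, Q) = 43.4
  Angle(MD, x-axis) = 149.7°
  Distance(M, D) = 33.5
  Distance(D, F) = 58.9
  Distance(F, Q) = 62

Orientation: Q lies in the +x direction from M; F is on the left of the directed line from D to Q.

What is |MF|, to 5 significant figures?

57.592

Checks: |DF| = 58.90 ✓; |FQ| = 62.00 ✓.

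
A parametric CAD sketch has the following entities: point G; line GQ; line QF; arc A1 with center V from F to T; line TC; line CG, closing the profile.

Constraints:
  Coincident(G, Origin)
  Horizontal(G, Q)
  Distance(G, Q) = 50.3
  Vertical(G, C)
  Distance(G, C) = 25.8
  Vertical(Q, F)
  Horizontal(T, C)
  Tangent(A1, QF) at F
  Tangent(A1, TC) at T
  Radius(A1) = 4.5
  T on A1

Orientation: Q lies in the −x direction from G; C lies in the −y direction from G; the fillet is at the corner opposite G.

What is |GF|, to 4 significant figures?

54.62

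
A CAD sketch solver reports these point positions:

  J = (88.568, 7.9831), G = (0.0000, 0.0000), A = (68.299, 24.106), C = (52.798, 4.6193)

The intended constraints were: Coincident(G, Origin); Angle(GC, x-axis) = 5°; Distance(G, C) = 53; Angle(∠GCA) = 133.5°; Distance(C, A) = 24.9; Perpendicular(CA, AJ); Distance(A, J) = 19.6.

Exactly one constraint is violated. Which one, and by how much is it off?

Distance(A, J) = 19.6 — off by 6.30.

G = (0.00, 0.00) ✓; GC at 5.000° ✓; |GC| = 53.00 ✓; ∠GCA = 133.5° ✓; |CA| = 24.90 ✓; ∠(CA, AJ) = 90.00° ✓; |AJ| = 25.90 ✗.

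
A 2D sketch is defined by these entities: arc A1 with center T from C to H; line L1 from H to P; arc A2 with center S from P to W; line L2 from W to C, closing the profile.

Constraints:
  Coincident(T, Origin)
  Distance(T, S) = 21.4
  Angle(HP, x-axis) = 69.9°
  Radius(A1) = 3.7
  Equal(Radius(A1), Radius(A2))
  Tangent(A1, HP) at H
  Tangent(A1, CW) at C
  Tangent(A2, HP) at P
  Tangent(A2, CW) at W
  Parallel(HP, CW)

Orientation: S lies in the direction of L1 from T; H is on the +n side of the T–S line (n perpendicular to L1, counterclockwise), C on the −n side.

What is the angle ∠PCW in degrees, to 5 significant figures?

19.075°

The slot axis is L1's direction at 69.9°, so u = (cos 69.9°, sin 69.9°) = (0.34366, 0.93909) and n = (−sin 69.9°, cos 69.9°) = (-0.93909, 0.34366). T is at the origin and S lies 21.4 along u from T, so S = 21.4·u = (7.3543, 20.097). Tangency of A1 to both parallel lines with radius 3.7 puts H and C at T ± 3.7·n: H = (-3.4746, 1.2715), C = (3.4746, -1.2715). Equal radii place P and W the same way about S: P = S + 3.7·n = (3.8797, 21.368), W = S − 3.7·n = (10.829, 18.825). Then cos ∠PCW = CP·CW / (|CP||CW|), giving 19.075°.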